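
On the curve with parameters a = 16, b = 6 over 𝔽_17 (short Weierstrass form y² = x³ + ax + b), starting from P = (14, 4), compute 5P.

(14, 13)

Repeated addition: build up to 5P.
2P: tangent at (14, 4): λ = (3·14² + 16)/(2·4) ≡ 9/8. 8⁻¹ ≡ 15 (mod 17) since 8·15 = 120 ≡ 1, so λ ≡ 9·15 ≡ 16.
  x = λ² - 14 - 14 = 256 - 28 ≡ 7; y = λ·(14 - 7) - 4 ≡ 6. → (7, 6)
3P: (7, 6) + (14, 4). λ = (4 - 6)/(14 - 7) ≡ 15/7 mod 17. 7⁻¹ ≡ 5 (mod 17) since 7·5 = 35 ≡ 1, so λ ≡ 7.
  x = λ² - 7 - 14 = 49 - 21 ≡ 11; y = λ·(7 - 11) - 6 ≡ 0. → (11, 0)
4P: (11, 0) + (14, 4). λ = (4 - 0)/(14 - 11) ≡ 4/3 mod 17. 3⁻¹ ≡ 6 (mod 17), so λ ≡ 7.
  x = λ² - 11 - 14 = 49 - 25 ≡ 7; y = λ·(11 - 7) - 0 ≡ 11. → (7, 11)
5P: (7, 11) + (14, 4). λ = (4 - 11)/(14 - 7) ≡ 10/7 mod 17. 7⁻¹ ≡ 5 (mod 17), so λ ≡ 16.
  x = λ² - 7 - 14 = 256 - 21 ≡ 14; y = λ·(7 - 14) - 11 ≡ 13. → (14, 13)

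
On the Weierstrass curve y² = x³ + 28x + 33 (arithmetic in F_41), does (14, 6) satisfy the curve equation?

y² = 6² ≡ 36; x³ + 28x + 33 = 3169 ≡ 12 (mod 41). 36 ≠ 12.

no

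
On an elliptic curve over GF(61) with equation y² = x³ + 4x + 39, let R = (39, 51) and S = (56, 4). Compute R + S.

(39, 51) + (56, 4). λ = (4 - 51)/(56 - 39) ≡ 14/17 mod 61. 17⁻¹ ≡ 18 (mod 61) since 17·18 = 306 ≡ 1, so λ ≡ 8.
  x = λ² - 39 - 56 = 64 - 95 ≡ 30; y = λ·(39 - 30) - 51 ≡ 21. → (30, 21)

(30, 21)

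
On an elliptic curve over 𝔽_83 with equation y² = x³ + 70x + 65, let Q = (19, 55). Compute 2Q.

(82, 49)

tangent at (19, 55): λ = (3·19² + 70)/(2·55) ≡ 74/27. 27⁻¹ ≡ 40 (mod 83), so λ ≡ 74·40 ≡ 55.
  x = λ² - 19 - 19 = 3025 - 38 ≡ 82; y = λ·(19 - 82) - 55 ≡ 49. → (82, 49)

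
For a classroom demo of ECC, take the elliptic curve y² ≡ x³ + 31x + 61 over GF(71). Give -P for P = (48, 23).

(48, 48)

-(48, 23) = (48, -23 mod 71) = (48, 48).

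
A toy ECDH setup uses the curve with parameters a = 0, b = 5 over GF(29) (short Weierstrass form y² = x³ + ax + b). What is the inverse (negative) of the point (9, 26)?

-(9, 26) = (9, -26 mod 29) = (9, 3).

(9, 3)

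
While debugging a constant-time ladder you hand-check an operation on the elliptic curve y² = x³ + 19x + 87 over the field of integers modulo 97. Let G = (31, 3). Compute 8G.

Double-and-add on 8 = (1000)₂. Start with G = (31, 3) for the leading 1-bit.
double: tangent at (31, 3): λ = (3·31² + 19)/(2·3) ≡ 89/6. 6⁻¹ ≡ 81 (mod 97), so λ ≡ 89·81 ≡ 31.
  x = λ² - 31 - 31 = 961 - 62 ≡ 26; y = λ·(31 - 26) - 3 ≡ 55. → (26, 55)
double: tangent at (26, 55): λ = (3·26² + 19)/(2·55) ≡ 10/13. 13⁻¹ ≡ 15 (mod 97) since 13·15 = 195 ≡ 1, so λ ≡ 10·15 ≡ 53.
  x = λ² - 26 - 26 = 2809 - 52 ≡ 41; y = λ·(26 - 41) - 55 ≡ 23. → (41, 23)
double: tangent at (41, 23): λ = (3·41² + 19)/(2·23) ≡ 18/46. 46⁻¹ ≡ 19 (mod 97) since 46·19 = 874 ≡ 1, so λ ≡ 18·19 ≡ 51.
  x = λ² - 41 - 41 = 2601 - 82 ≡ 94; y = λ·(41 - 94) - 23 ≡ 87. → (94, 87)

(94, 87)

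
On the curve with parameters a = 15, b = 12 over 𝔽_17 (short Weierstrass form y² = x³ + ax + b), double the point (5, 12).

(3, 4)

tangent at (5, 12): λ = (3·5² + 15)/(2·12) ≡ 5/7. 7⁻¹ ≡ 5 (mod 17), so λ ≡ 5·5 ≡ 8.
  x = λ² - 5 - 5 = 64 - 10 ≡ 3; y = λ·(5 - 3) - 12 ≡ 4. → (3, 4)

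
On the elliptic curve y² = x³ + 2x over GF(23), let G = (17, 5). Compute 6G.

(18, 16)

Double-and-add on 6 = (110)₂. Start with G = (17, 5) for the leading 1-bit.
double: tangent at (17, 5): λ = (3·17² + 2)/(2·5) ≡ 18/10. 10⁻¹ ≡ 7 (mod 23) since 10·7 = 70 ≡ 1, so λ ≡ 18·7 ≡ 11.
  x = λ² - 17 - 17 = 121 - 34 ≡ 18; y = λ·(17 - 18) - 5 ≡ 7. → (18, 7)
add G: (18, 7) + (17, 5). λ = (5 - 7)/(17 - 18) ≡ 21/22 mod 23. 22⁻¹ ≡ 22 (mod 23) since 22·22 = 484 ≡ 1, so λ ≡ 2.
  x = λ² - 18 - 17 = 4 - 35 ≡ 15; y = λ·(18 - 15) - 7 ≡ 22. → (15, 22)
double: tangent at (15, 22): λ = (3·15² + 2)/(2·22) ≡ 10/21. 21⁻¹ ≡ 11 (mod 23), so λ ≡ 10·11 ≡ 18.
  x = λ² - 15 - 15 = 324 - 30 ≡ 18; y = λ·(15 - 18) - 22 ≡ 16. → (18, 16)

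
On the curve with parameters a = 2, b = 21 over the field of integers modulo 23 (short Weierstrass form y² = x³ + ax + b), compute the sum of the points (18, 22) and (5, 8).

(18, 22) + (5, 8). λ = (8 - 22)/(5 - 18) ≡ 9/10 mod 23. 10⁻¹ ≡ 7 (mod 23) since 10·7 = 70 ≡ 1, so λ ≡ 17.
  x = λ² - 18 - 5 = 289 - 23 ≡ 13; y = λ·(18 - 13) - 22 ≡ 17. → (13, 17)

(13, 17)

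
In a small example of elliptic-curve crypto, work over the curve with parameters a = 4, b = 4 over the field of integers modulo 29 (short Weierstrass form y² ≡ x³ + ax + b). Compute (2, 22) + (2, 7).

O

The two points share x = 2 and their y-coordinates satisfy 22 + 7 ≡ 0 (mod 29), so they are inverses. Their sum is O.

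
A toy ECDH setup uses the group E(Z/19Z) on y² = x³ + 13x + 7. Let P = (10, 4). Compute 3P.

(0, 11)

Repeated addition: build up to 3P.
2P: tangent at (10, 4): λ = (3·10² + 13)/(2·4) ≡ 9/8. 8⁻¹ ≡ 12 (mod 19) since 8·12 = 96 ≡ 1, so λ ≡ 9·12 ≡ 13.
  x = λ² - 10 - 10 = 169 - 20 ≡ 16; y = λ·(10 - 16) - 4 ≡ 13. → (16, 13)
3P: (16, 13) + (10, 4). λ = (4 - 13)/(10 - 16) ≡ 10/13 mod 19. 13⁻¹ ≡ 3 (mod 19), so λ ≡ 11.
  x = λ² - 16 - 10 = 121 - 26 ≡ 0; y = λ·(16 - 0) - 13 ≡ 11. → (0, 11)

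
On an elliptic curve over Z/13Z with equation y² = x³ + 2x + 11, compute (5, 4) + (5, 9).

O

The two points share x = 5 and their y-coordinates satisfy 4 + 9 ≡ 0 (mod 13), so they are inverses. Their sum is O.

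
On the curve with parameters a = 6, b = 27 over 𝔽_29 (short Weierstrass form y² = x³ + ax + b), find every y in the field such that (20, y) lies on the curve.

none

x³ + 6x + 27 = 8147 ≡ 27 (mod 29).
27 is a non-residue mod 29; no y exists.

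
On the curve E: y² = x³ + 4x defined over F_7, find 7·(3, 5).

Write P = (3, 5).
Double-and-add on 7 = (111)₂. Start with P = (3, 5) for the leading 1-bit.
double: tangent at (3, 5): λ = (3·3² + 4)/(2·5) ≡ 3/3. 3⁻¹ ≡ 5 (mod 7), so λ ≡ 3·5 ≡ 1.
  x = λ² - 3 - 3 = 1 - 6 ≡ 2; y = λ·(3 - 2) - 5 ≡ 3. → (2, 3)
add P: (2, 3) + (3, 5). λ = (5 - 3)/(3 - 2) ≡ 2/1 mod 7. 1⁻¹ ≡ 1 (mod 7), so λ ≡ 2.
  x = λ² - 2 - 3 = 4 - 5 ≡ 6; y = λ·(2 - 6) - 3 ≡ 3. → (6, 3)
double: tangent at (6, 3): λ = (3·6² + 4)/(2·3) ≡ 0/6. 6⁻¹ ≡ 6 (mod 7) since 6·6 = 36 ≡ 1, so λ ≡ 0·6 ≡ 0.
  x = λ² - 6 - 6 = 0 - 12 ≡ 2; y = λ·(6 - 2) - 3 ≡ 4. → (2, 4)
add P: (2, 4) + (3, 5). λ = (5 - 4)/(3 - 2) ≡ 1/1 mod 7. 1⁻¹ ≡ 1 (mod 7) since 1·1 = 1 ≡ 1, so λ ≡ 1.
  x = λ² - 2 - 3 = 1 - 5 ≡ 3; y = λ·(2 - 3) - 4 ≡ 2. → (3, 2)

(3, 2)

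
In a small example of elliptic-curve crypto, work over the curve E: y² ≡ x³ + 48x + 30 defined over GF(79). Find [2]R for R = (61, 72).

(56, 49)

tangent at (61, 72): λ = (3·61² + 48)/(2·72) ≡ 72/65. 65⁻¹ ≡ 62 (mod 79) since 65·62 = 4030 ≡ 1, so λ ≡ 72·62 ≡ 40.
  x = λ² - 61 - 61 = 1600 - 122 ≡ 56; y = λ·(61 - 56) - 72 ≡ 49. → (56, 49)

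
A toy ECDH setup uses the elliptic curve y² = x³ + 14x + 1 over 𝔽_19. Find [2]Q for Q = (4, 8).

tangent at (4, 8): λ = (3·4² + 14)/(2·8) ≡ 5/16. 16⁻¹ ≡ 6 (mod 19) since 16·6 = 96 ≡ 1, so λ ≡ 5·6 ≡ 11.
  x = λ² - 4 - 4 = 121 - 8 ≡ 18; y = λ·(4 - 18) - 8 ≡ 9. → (18, 9)

(18, 9)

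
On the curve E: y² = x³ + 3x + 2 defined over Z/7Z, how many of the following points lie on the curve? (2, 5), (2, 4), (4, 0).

(2, 5): 5² ≡ 4, rhs ≡ 2 → off.
(2, 4): 4² ≡ 2, rhs ≡ 2 → on.
(4, 0): 0² ≡ 0, rhs ≡ 1 → off.

1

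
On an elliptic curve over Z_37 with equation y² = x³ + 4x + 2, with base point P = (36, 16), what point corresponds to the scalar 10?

Double-and-add on 10 = (1010)₂. Start with P = (36, 16) for the leading 1-bit.
double: tangent at (36, 16): λ = (3·36² + 4)/(2·16) ≡ 7/32. 32⁻¹ ≡ 22 (mod 37) since 32·22 = 704 ≡ 1, so λ ≡ 7·22 ≡ 6.
  x = λ² - 36 - 36 = 36 - 72 ≡ 1; y = λ·(36 - 1) - 16 ≡ 9. → (1, 9)
double: tangent at (1, 9): λ = (3·1² + 4)/(2·9) ≡ 7/18. 18⁻¹ ≡ 35 (mod 37), so λ ≡ 7·35 ≡ 23.
  x = λ² - 1 - 1 = 529 - 2 ≡ 9; y = λ·(1 - 9) - 9 ≡ 29. → (9, 29)
add P: (9, 29) + (36, 16). λ = (16 - 29)/(36 - 9) ≡ 24/27 mod 37. 27⁻¹ ≡ 11 (mod 37), so λ ≡ 5.
  x = λ² - 9 - 36 = 25 - 45 ≡ 17; y = λ·(9 - 17) - 29 ≡ 5. → (17, 5)
double: tangent at (17, 5): λ = (3·17² + 4)/(2·5) ≡ 20/10. 10⁻¹ ≡ 26 (mod 37) since 10·26 = 260 ≡ 1, so λ ≡ 20·26 ≡ 2.
  x = λ² - 17 - 17 = 4 - 34 ≡ 7; y = λ·(17 - 7) - 5 ≡ 15. → (7, 15)

(7, 15)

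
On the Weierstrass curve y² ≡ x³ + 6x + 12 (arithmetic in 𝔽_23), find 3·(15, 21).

(9, 17)

Write P = (15, 21).
Repeated addition: build up to 3P.
2P: tangent at (15, 21): λ = (3·15² + 6)/(2·21) ≡ 14/19. 19⁻¹ ≡ 17 (mod 23), so λ ≡ 14·17 ≡ 8.
  x = λ² - 15 - 15 = 64 - 30 ≡ 11; y = λ·(15 - 11) - 21 ≡ 11. → (11, 11)
3P: (11, 11) + (15, 21). λ = (21 - 11)/(15 - 11) ≡ 10/4 mod 23. 4⁻¹ ≡ 6 (mod 23), so λ ≡ 14.
  x = λ² - 11 - 15 = 196 - 26 ≡ 9; y = λ·(11 - 9) - 11 ≡ 17. → (9, 17)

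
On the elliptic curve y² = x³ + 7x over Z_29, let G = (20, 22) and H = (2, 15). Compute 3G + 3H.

First 3G:
Repeated addition: build up to 3G.
2G: tangent at (20, 22): λ = (3·20² + 7)/(2·22) ≡ 18/15. 15⁻¹ ≡ 2 (mod 29), so λ ≡ 18·2 ≡ 7.
  x = λ² - 20 - 20 = 49 - 40 ≡ 9; y = λ·(20 - 9) - 22 ≡ 26. → (9, 26)
3G: (9, 26) + (20, 22). λ = (22 - 26)/(20 - 9) ≡ 25/11 mod 29. 11⁻¹ ≡ 8 (mod 29), so λ ≡ 26.
  x = λ² - 9 - 20 = 676 - 29 ≡ 9; y = λ·(9 - 9) - 26 ≡ 3. → (9, 3)
3G = (9, 3).
Next 3H:
Repeated addition: build up to 3H.
2H: tangent at (2, 15): λ = (3·2² + 7)/(2·15) ≡ 19/1. 1⁻¹ ≡ 1 (mod 29), so λ ≡ 19·1 ≡ 19.
  x = λ² - 2 - 2 = 361 - 4 ≡ 9; y = λ·(2 - 9) - 15 ≡ 26. → (9, 26)
3H: (9, 26) + (2, 15). λ = (15 - 26)/(2 - 9) ≡ 18/22 mod 29. 22⁻¹ ≡ 4 (mod 29), so λ ≡ 14.
  x = λ² - 9 - 2 = 196 - 11 ≡ 11; y = λ·(9 - 11) - 26 ≡ 4. → (11, 4)
3H = (11, 4).
Finally 3G + 3H:
(9, 3) + (11, 4). λ = (4 - 3)/(11 - 9) ≡ 1/2 mod 29. 2⁻¹ ≡ 15 (mod 29), so λ ≡ 15.
  x = λ² - 9 - 11 = 225 - 20 ≡ 2; y = λ·(9 - 2) - 3 ≡ 15. → (2, 15)

(2, 15)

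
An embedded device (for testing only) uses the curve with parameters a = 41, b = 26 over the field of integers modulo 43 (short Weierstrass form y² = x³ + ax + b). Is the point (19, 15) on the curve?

yes

y² = 15² ≡ 10; x³ + 41x + 26 = 7664 ≡ 10 (mod 43). 10 = 10.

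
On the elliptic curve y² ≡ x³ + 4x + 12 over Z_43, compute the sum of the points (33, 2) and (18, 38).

(33, 2) + (18, 38). λ = (38 - 2)/(18 - 33) ≡ 36/28 mod 43. 28⁻¹ ≡ 20 (mod 43), so λ ≡ 32.
  x = λ² - 33 - 18 = 1024 - 51 ≡ 27; y = λ·(33 - 27) - 2 ≡ 18. → (27, 18)

(27, 18)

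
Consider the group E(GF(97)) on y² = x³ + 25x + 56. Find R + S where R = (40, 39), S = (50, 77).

(40, 39) + (50, 77). λ = (77 - 39)/(50 - 40) ≡ 38/10 mod 97. 10⁻¹ ≡ 68 (mod 97), so λ ≡ 62.
  x = λ² - 40 - 50 = 3844 - 90 ≡ 68; y = λ·(40 - 68) - 39 ≡ 68. → (68, 68)

(68, 68)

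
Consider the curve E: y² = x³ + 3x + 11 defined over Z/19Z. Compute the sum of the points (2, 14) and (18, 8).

(3, 3)

(2, 14) + (18, 8). λ = (8 - 14)/(18 - 2) ≡ 13/16 mod 19. 16⁻¹ ≡ 6 (mod 19) since 16·6 = 96 ≡ 1, so λ ≡ 2.
  x = λ² - 2 - 18 = 4 - 20 ≡ 3; y = λ·(2 - 3) - 14 ≡ 3. → (3, 3)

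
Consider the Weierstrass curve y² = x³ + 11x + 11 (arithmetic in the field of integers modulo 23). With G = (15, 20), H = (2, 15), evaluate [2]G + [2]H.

(3, 5)

First 2G:
Repeated addition: build up to 2G.
2G: tangent at (15, 20): λ = (3·15² + 11)/(2·20) ≡ 19/17. 17⁻¹ ≡ 19 (mod 23) since 17·19 = 323 ≡ 1, so λ ≡ 19·19 ≡ 16.
  x = λ² - 15 - 15 = 256 - 30 ≡ 19; y = λ·(15 - 19) - 20 ≡ 8. → (19, 8)
2G = (19, 8).
Next 2H:
Repeated addition: build up to 2H.
2H: tangent at (2, 15): λ = (3·2² + 11)/(2·15) ≡ 0/7. 7⁻¹ ≡ 10 (mod 23) since 7·10 = 70 ≡ 1, so λ ≡ 0·10 ≡ 0.
  x = λ² - 2 - 2 = 0 - 4 ≡ 19; y = λ·(2 - 19) - 15 ≡ 8. → (19, 8)
2H = (19, 8).
Finally 2G + 2H:
tangent at (19, 8): λ = (3·19² + 11)/(2·8) ≡ 13/16. 16⁻¹ ≡ 13 (mod 23) since 16·13 = 208 ≡ 1, so λ ≡ 13·13 ≡ 8.
  x = λ² - 19 - 19 = 64 - 38 ≡ 3; y = λ·(19 - 3) - 8 ≡ 5. → (3, 5)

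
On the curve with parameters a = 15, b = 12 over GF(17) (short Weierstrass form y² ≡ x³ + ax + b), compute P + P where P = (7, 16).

tangent at (7, 16): λ = (3·7² + 15)/(2·16) ≡ 9/15. 15⁻¹ ≡ 8 (mod 17), so λ ≡ 9·8 ≡ 4.
  x = λ² - 7 - 7 = 16 - 14 ≡ 2; y = λ·(7 - 2) - 16 ≡ 4. → (2, 4)

(2, 4)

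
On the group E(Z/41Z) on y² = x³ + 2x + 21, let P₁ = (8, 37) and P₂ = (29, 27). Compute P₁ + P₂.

(8, 37) + (29, 27). λ = (27 - 37)/(29 - 8) ≡ 31/21 mod 41. 21⁻¹ ≡ 2 (mod 41) since 21·2 = 42 ≡ 1, so λ ≡ 21.
  x = λ² - 8 - 29 = 441 - 37 ≡ 35; y = λ·(8 - 35) - 37 ≡ 11. → (35, 11)

(35, 11)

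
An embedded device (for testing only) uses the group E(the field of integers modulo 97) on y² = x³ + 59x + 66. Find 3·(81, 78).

(64, 77)

Write Q = (81, 78).
Repeated addition: build up to 3Q.
2Q: tangent at (81, 78): λ = (3·81² + 59)/(2·78) ≡ 51/59. 59⁻¹ ≡ 74 (mod 97), so λ ≡ 51·74 ≡ 88.
  x = λ² - 81 - 81 = 7744 - 162 ≡ 16; y = λ·(81 - 16) - 78 ≡ 16. → (16, 16)
3Q: (16, 16) + (81, 78). λ = (78 - 16)/(81 - 16) ≡ 62/65 mod 97. 65⁻¹ ≡ 3 (mod 97), so λ ≡ 89.
  x = λ² - 16 - 81 = 7921 - 97 ≡ 64; y = λ·(16 - 64) - 16 ≡ 77. → (64, 77)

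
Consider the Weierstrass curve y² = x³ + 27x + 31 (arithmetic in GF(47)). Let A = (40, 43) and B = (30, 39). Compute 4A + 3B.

First 4A:
Double-and-add on 4 = (100)₂. Start with A = (40, 43) for the leading 1-bit.
double: tangent at (40, 43): λ = (3·40² + 27)/(2·43) ≡ 33/39. 39⁻¹ ≡ 41 (mod 47) since 39·41 = 1599 ≡ 1, so λ ≡ 33·41 ≡ 37.
  x = λ² - 40 - 40 = 1369 - 80 ≡ 20; y = λ·(40 - 20) - 43 ≡ 39. → (20, 39)
double: tangent at (20, 39): λ = (3·20² + 27)/(2·39) ≡ 5/31. 31⁻¹ ≡ 44 (mod 47), so λ ≡ 5·44 ≡ 32.
  x = λ² - 20 - 20 = 1024 - 40 ≡ 44; y = λ·(20 - 44) - 39 ≡ 39. → (44, 39)
4A = (44, 39).
Next 3B:
Repeated addition: build up to 3B.
2B: tangent at (30, 39): λ = (3·30² + 27)/(2·39) ≡ 1/31. 31⁻¹ ≡ 44 (mod 47), so λ ≡ 1·44 ≡ 44.
  x = λ² - 30 - 30 = 1936 - 60 ≡ 43; y = λ·(30 - 43) - 39 ≡ 0. → (43, 0)
3B: (43, 0) + (30, 39). λ = (39 - 0)/(30 - 43) ≡ 39/34 mod 47. 34⁻¹ ≡ 18 (mod 47) since 34·18 = 612 ≡ 1, so λ ≡ 44.
  x = λ² - 43 - 30 = 1936 - 73 ≡ 30; y = λ·(43 - 30) - 0 ≡ 8. → (30, 8)
3B = (30, 8).
Finally 4A + 3B:
(44, 39) + (30, 8). λ = (8 - 39)/(30 - 44) ≡ 16/33 mod 47. 33⁻¹ ≡ 10 (mod 47), so λ ≡ 19.
  x = λ² - 44 - 30 = 361 - 74 ≡ 5; y = λ·(44 - 5) - 39 ≡ 44. → (5, 44)

(5, 44)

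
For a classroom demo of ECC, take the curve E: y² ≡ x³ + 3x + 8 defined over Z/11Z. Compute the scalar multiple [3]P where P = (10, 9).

Repeated addition: build up to 3P.
2P: tangent at (10, 9): λ = (3·10² + 3)/(2·9) ≡ 6/7. 7⁻¹ ≡ 8 (mod 11), so λ ≡ 6·8 ≡ 4.
  x = λ² - 10 - 10 = 16 - 20 ≡ 7; y = λ·(10 - 7) - 9 ≡ 3. → (7, 3)
3P: (7, 3) + (10, 9). λ = (9 - 3)/(10 - 7) ≡ 6/3 mod 11. 3⁻¹ ≡ 4 (mod 11), so λ ≡ 2.
  x = λ² - 7 - 10 = 4 - 17 ≡ 9; y = λ·(7 - 9) - 3 ≡ 4. → (9, 4)

(9, 4)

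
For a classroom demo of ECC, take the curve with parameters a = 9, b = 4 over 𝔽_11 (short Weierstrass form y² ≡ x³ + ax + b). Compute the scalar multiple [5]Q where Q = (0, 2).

(0, 9)

Double-and-add on 5 = (101)₂. Start with Q = (0, 2) for the leading 1-bit.
double: tangent at (0, 2): λ = (3·0² + 9)/(2·2) ≡ 9/4. 4⁻¹ ≡ 3 (mod 11), so λ ≡ 9·3 ≡ 5.
  x = λ² - 0 - 0 = 25 - 0 ≡ 3; y = λ·(0 - 3) - 2 ≡ 5. → (3, 5)
double: tangent at (3, 5): λ = (3·3² + 9)/(2·5) ≡ 3/10. 10⁻¹ ≡ 10 (mod 11) since 10·10 = 100 ≡ 1, so λ ≡ 3·10 ≡ 8.
  x = λ² - 3 - 3 = 64 - 6 ≡ 3; y = λ·(3 - 3) - 5 ≡ 6. → (3, 6)
add Q: (3, 6) + (0, 2). λ = (2 - 6)/(0 - 3) ≡ 7/8 mod 11. 8⁻¹ ≡ 7 (mod 11) since 8·7 = 56 ≡ 1, so λ ≡ 5.
  x = λ² - 3 - 0 = 25 - 3 ≡ 0; y = λ·(3 - 0) - 6 ≡ 9. → (0, 9)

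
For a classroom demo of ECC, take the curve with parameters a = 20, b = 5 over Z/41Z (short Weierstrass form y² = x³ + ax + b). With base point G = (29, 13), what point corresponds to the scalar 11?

(29, 28)

Repeated addition: build up to 11G.
2G: tangent at (29, 13): λ = (3·29² + 20)/(2·13) ≡ 1/26. 26⁻¹ ≡ 30 (mod 41), so λ ≡ 1·30 ≡ 30.
  x = λ² - 29 - 29 = 900 - 58 ≡ 22; y = λ·(29 - 22) - 13 ≡ 33. → (22, 33)
3G: (22, 33) + (29, 13). λ = (13 - 33)/(29 - 22) ≡ 21/7 mod 41. 7⁻¹ ≡ 6 (mod 41) since 7·6 = 42 ≡ 1, so λ ≡ 3.
  x = λ² - 22 - 29 = 9 - 51 ≡ 40; y = λ·(22 - 40) - 33 ≡ 36. → (40, 36)
4G: (40, 36) + (29, 13). λ = (13 - 36)/(29 - 40) ≡ 18/30 mod 41. 30⁻¹ ≡ 26 (mod 41) since 30·26 = 780 ≡ 1, so λ ≡ 17.
  x = λ² - 40 - 29 = 289 - 69 ≡ 15; y = λ·(40 - 15) - 36 ≡ 20. → (15, 20)
5G: (15, 20) + (29, 13). λ = (13 - 20)/(29 - 15) ≡ 34/14 mod 41. 14⁻¹ ≡ 3 (mod 41), so λ ≡ 20.
  x = λ² - 15 - 29 = 400 - 44 ≡ 28; y = λ·(15 - 28) - 20 ≡ 7. → (28, 7)
6G: (28, 7) + (29, 13). λ = (13 - 7)/(29 - 28) ≡ 6/1 mod 41. 1⁻¹ ≡ 1 (mod 41), so λ ≡ 6.
  x = λ² - 28 - 29 = 36 - 57 ≡ 20; y = λ·(28 - 20) - 7 ≡ 0. → (20, 0)
7G: (20, 0) + (29, 13). λ = (13 - 0)/(29 - 20) ≡ 13/9 mod 41. 9⁻¹ ≡ 32 (mod 41) since 9·32 = 288 ≡ 1, so λ ≡ 6.
  x = λ² - 20 - 29 = 36 - 49 ≡ 28; y = λ·(20 - 28) - 0 ≡ 34. → (28, 34)
8G: (28, 34) + (29, 13). λ = (13 - 34)/(29 - 28) ≡ 20/1 mod 41. 1⁻¹ ≡ 1 (mod 41) since 1·1 = 1 ≡ 1, so λ ≡ 20.
  x = λ² - 28 - 29 = 400 - 57 ≡ 15; y = λ·(28 - 15) - 34 ≡ 21. → (15, 21)
9G: (15, 21) + (29, 13). λ = (13 - 21)/(29 - 15) ≡ 33/14 mod 41. 14⁻¹ ≡ 3 (mod 41), so λ ≡ 17.
  x = λ² - 15 - 29 = 289 - 44 ≡ 40; y = λ·(15 - 40) - 21 ≡ 5. → (40, 5)
10G: (40, 5) + (29, 13). λ = (13 - 5)/(29 - 40) ≡ 8/30 mod 41. 30⁻¹ ≡ 26 (mod 41), so λ ≡ 3.
  x = λ² - 40 - 29 = 9 - 69 ≡ 22; y = λ·(40 - 22) - 5 ≡ 8. → (22, 8)
11G: (22, 8) + (29, 13). λ = (13 - 8)/(29 - 22) ≡ 5/7 mod 41. 7⁻¹ ≡ 6 (mod 41) since 7·6 = 42 ≡ 1, so λ ≡ 30.
  x = λ² - 22 - 29 = 900 - 51 ≡ 29; y = λ·(22 - 29) - 8 ≡ 28. → (29, 28)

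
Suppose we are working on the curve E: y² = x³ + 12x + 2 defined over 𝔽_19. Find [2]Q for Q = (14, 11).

(15, 17)

tangent at (14, 11): λ = (3·14² + 12)/(2·11) ≡ 11/3. 3⁻¹ ≡ 13 (mod 19), so λ ≡ 11·13 ≡ 10.
  x = λ² - 14 - 14 = 100 - 28 ≡ 15; y = λ·(14 - 15) - 11 ≡ 17. → (15, 17)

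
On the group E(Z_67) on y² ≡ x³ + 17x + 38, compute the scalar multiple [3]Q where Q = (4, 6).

(9, 60)

Repeated addition: build up to 3Q.
2Q: tangent at (4, 6): λ = (3·4² + 17)/(2·6) ≡ 65/12. 12⁻¹ ≡ 28 (mod 67), so λ ≡ 65·28 ≡ 11.
  x = λ² - 4 - 4 = 121 - 8 ≡ 46; y = λ·(4 - 46) - 6 ≡ 1. → (46, 1)
3Q: (46, 1) + (4, 6). λ = (6 - 1)/(4 - 46) ≡ 5/25 mod 67. 25⁻¹ ≡ 59 (mod 67), so λ ≡ 27.
  x = λ² - 46 - 4 = 729 - 50 ≡ 9; y = λ·(46 - 9) - 1 ≡ 60. → (9, 60)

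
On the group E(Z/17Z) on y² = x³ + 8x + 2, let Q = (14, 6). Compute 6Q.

Repeated addition: build up to 6Q.
2Q: tangent at (14, 6): λ = (3·14² + 8)/(2·6) ≡ 1/12. 12⁻¹ ≡ 10 (mod 17) since 12·10 = 120 ≡ 1, so λ ≡ 1·10 ≡ 10.
  x = λ² - 14 - 14 = 100 - 28 ≡ 4; y = λ·(14 - 4) - 6 ≡ 9. → (4, 9)
3Q: (4, 9) + (14, 6). λ = (6 - 9)/(14 - 4) ≡ 14/10 mod 17. 10⁻¹ ≡ 12 (mod 17) since 10·12 = 120 ≡ 1, so λ ≡ 15.
  x = λ² - 4 - 14 = 225 - 18 ≡ 3; y = λ·(4 - 3) - 9 ≡ 6. → (3, 6)
4Q: (3, 6) + (14, 6). λ = (6 - 6)/(14 - 3) ≡ 0/11 mod 17. 11⁻¹ ≡ 14 (mod 17), so λ ≡ 0.
  x = λ² - 3 - 14 = 0 - 17 ≡ 0; y = λ·(3 - 0) - 6 ≡ 11. → (0, 11)
5Q: (0, 11) + (14, 6). λ = (6 - 11)/(14 - 0) ≡ 12/14 mod 17. 14⁻¹ ≡ 11 (mod 17) since 14·11 = 154 ≡ 1, so λ ≡ 13.
  x = λ² - 0 - 14 = 169 - 14 ≡ 2; y = λ·(0 - 2) - 11 ≡ 14. → (2, 14)
6Q: (2, 14) + (14, 6). λ = (6 - 14)/(14 - 2) ≡ 9/12 mod 17. 12⁻¹ ≡ 10 (mod 17), so λ ≡ 5.
  x = λ² - 2 - 14 = 25 - 16 ≡ 9; y = λ·(2 - 9) - 14 ≡ 2. → (9, 2)

(9, 2)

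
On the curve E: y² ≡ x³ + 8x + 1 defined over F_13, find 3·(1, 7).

(11, 9)

Write G = (1, 7).
Repeated addition: build up to 3G.
2G: tangent at (1, 7): λ = (3·1² + 8)/(2·7) ≡ 11/1. 1⁻¹ ≡ 1 (mod 13), so λ ≡ 11·1 ≡ 11.
  x = λ² - 1 - 1 = 121 - 2 ≡ 2; y = λ·(1 - 2) - 7 ≡ 8. → (2, 8)
3G: (2, 8) + (1, 7). λ = (7 - 8)/(1 - 2) ≡ 12/12 mod 13. 12⁻¹ ≡ 12 (mod 13), so λ ≡ 1.
  x = λ² - 2 - 1 = 1 - 3 ≡ 11; y = λ·(2 - 11) - 8 ≡ 9. → (11, 9)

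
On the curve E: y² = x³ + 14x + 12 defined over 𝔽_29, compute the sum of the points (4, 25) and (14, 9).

(4, 25) + (14, 9). λ = (9 - 25)/(14 - 4) ≡ 13/10 mod 29. 10⁻¹ ≡ 3 (mod 29), so λ ≡ 10.
  x = λ² - 4 - 14 = 100 - 18 ≡ 24; y = λ·(4 - 24) - 25 ≡ 7. → (24, 7)

(24, 7)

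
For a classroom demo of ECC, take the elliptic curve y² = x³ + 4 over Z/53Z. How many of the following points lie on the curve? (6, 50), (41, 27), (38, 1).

0

(6, 50): 50² ≡ 9, rhs ≡ 8 → off.
(41, 27): 27² ≡ 40, rhs ≡ 25 → off.
(38, 1): 1² ≡ 1, rhs ≡ 21 → off.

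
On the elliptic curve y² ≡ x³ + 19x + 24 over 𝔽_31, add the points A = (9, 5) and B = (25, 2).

(9, 5) + (25, 2). λ = (2 - 5)/(25 - 9) ≡ 28/16 mod 31. 16⁻¹ ≡ 2 (mod 31), so λ ≡ 25.
  x = λ² - 9 - 25 = 625 - 34 ≡ 2; y = λ·(9 - 2) - 5 ≡ 15. → (2, 15)

(2, 15)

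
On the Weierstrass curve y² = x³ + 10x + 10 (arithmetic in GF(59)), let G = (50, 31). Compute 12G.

(18, 2)

Repeated addition: build up to 12G.
2G: tangent at (50, 31): λ = (3·50² + 10)/(2·31) ≡ 17/3. 3⁻¹ ≡ 20 (mod 59) since 3·20 = 60 ≡ 1, so λ ≡ 17·20 ≡ 45.
  x = λ² - 50 - 50 = 2025 - 100 ≡ 37; y = λ·(50 - 37) - 31 ≡ 23. → (37, 23)
3G: (37, 23) + (50, 31). λ = (31 - 23)/(50 - 37) ≡ 8/13 mod 59. 13⁻¹ ≡ 50 (mod 59), so λ ≡ 46.
  x = λ² - 37 - 50 = 2116 - 87 ≡ 23; y = λ·(37 - 23) - 23 ≡ 31. → (23, 31)
4G: (23, 31) + (50, 31). λ = (31 - 31)/(50 - 23) ≡ 0/27 mod 59. 27⁻¹ ≡ 35 (mod 59) since 27·35 = 945 ≡ 1, so λ ≡ 0.
  x = λ² - 23 - 50 = 0 - 73 ≡ 45; y = λ·(23 - 45) - 31 ≡ 28. → (45, 28)
5G: (45, 28) + (50, 31). λ = (31 - 28)/(50 - 45) ≡ 3/5 mod 59. 5⁻¹ ≡ 12 (mod 59), so λ ≡ 36.
  x = λ² - 45 - 50 = 1296 - 95 ≡ 21; y = λ·(45 - 21) - 28 ≡ 10. → (21, 10)
6G: (21, 10) + (50, 31). λ = (31 - 10)/(50 - 21) ≡ 21/29 mod 59. 29⁻¹ ≡ 57 (mod 59) since 29·57 = 1653 ≡ 1, so λ ≡ 17.
  x = λ² - 21 - 50 = 289 - 71 ≡ 41; y = λ·(21 - 41) - 10 ≡ 4. → (41, 4)
7G: (41, 4) + (50, 31). λ = (31 - 4)/(50 - 41) ≡ 27/9 mod 59. 9⁻¹ ≡ 46 (mod 59) since 9·46 = 414 ≡ 1, so λ ≡ 3.
  x = λ² - 41 - 50 = 9 - 91 ≡ 36; y = λ·(41 - 36) - 4 ≡ 11. → (36, 11)
8G: (36, 11) + (50, 31). λ = (31 - 11)/(50 - 36) ≡ 20/14 mod 59. 14⁻¹ ≡ 38 (mod 59), so λ ≡ 52.
  x = λ² - 36 - 50 = 2704 - 86 ≡ 22; y = λ·(36 - 22) - 11 ≡ 9. → (22, 9)
9G: (22, 9) + (50, 31). λ = (31 - 9)/(50 - 22) ≡ 22/28 mod 59. 28⁻¹ ≡ 19 (mod 59), so λ ≡ 5.
  x = λ² - 22 - 50 = 25 - 72 ≡ 12; y = λ·(22 - 12) - 9 ≡ 41. → (12, 41)
10G: (12, 41) + (50, 31). λ = (31 - 41)/(50 - 12) ≡ 49/38 mod 59. 38⁻¹ ≡ 14 (mod 59), so λ ≡ 37.
  x = λ² - 12 - 50 = 1369 - 62 ≡ 9; y = λ·(12 - 9) - 41 ≡ 11. → (9, 11)
11G: (9, 11) + (50, 31). λ = (31 - 11)/(50 - 9) ≡ 20/41 mod 59. 41⁻¹ ≡ 36 (mod 59), so λ ≡ 12.
  x = λ² - 9 - 50 = 144 - 59 ≡ 26; y = λ·(9 - 26) - 11 ≡ 21. → (26, 21)
12G: (26, 21) + (50, 31). λ = (31 - 21)/(50 - 26) ≡ 10/24 mod 59. 24⁻¹ ≡ 32 (mod 59) since 24·32 = 768 ≡ 1, so λ ≡ 25.
  x = λ² - 26 - 50 = 625 - 76 ≡ 18; y = λ·(26 - 18) - 21 ≡ 2. → (18, 2)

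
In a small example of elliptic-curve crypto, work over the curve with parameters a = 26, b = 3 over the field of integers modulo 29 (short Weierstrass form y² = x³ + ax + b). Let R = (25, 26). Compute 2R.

tangent at (25, 26): λ = (3·25² + 26)/(2·26) ≡ 16/23. 23⁻¹ ≡ 24 (mod 29) since 23·24 = 552 ≡ 1, so λ ≡ 16·24 ≡ 7.
  x = λ² - 25 - 25 = 49 - 50 ≡ 28; y = λ·(25 - 28) - 26 ≡ 11. → (28, 11)

(28, 11)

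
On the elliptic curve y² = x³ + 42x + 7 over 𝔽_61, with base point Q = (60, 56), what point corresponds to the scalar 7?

Repeated addition: build up to 7Q.
2Q: tangent at (60, 56): λ = (3·60² + 42)/(2·56) ≡ 45/51. 51⁻¹ ≡ 6 (mod 61), so λ ≡ 45·6 ≡ 26.
  x = λ² - 60 - 60 = 676 - 120 ≡ 7; y = λ·(60 - 7) - 56 ≡ 41. → (7, 41)
3Q: (7, 41) + (60, 56). λ = (56 - 41)/(60 - 7) ≡ 15/53 mod 61. 53⁻¹ ≡ 38 (mod 61), so λ ≡ 21.
  x = λ² - 7 - 60 = 441 - 67 ≡ 8; y = λ·(7 - 8) - 41 ≡ 60. → (8, 60)
4Q: (8, 60) + (60, 56). λ = (56 - 60)/(60 - 8) ≡ 57/52 mod 61. 52⁻¹ ≡ 27 (mod 61), so λ ≡ 14.
  x = λ² - 8 - 60 = 196 - 68 ≡ 6; y = λ·(8 - 6) - 60 ≡ 29. → (6, 29)
5Q: (6, 29) + (60, 56). λ = (56 - 29)/(60 - 6) ≡ 27/54 mod 61. 54⁻¹ ≡ 26 (mod 61) since 54·26 = 1404 ≡ 1, so λ ≡ 31.
  x = λ² - 6 - 60 = 961 - 66 ≡ 41; y = λ·(6 - 41) - 29 ≡ 45. → (41, 45)
6Q: (41, 45) + (60, 56). λ = (56 - 45)/(60 - 41) ≡ 11/19 mod 61. 19⁻¹ ≡ 45 (mod 61) since 19·45 = 855 ≡ 1, so λ ≡ 7.
  x = λ² - 41 - 60 = 49 - 101 ≡ 9; y = λ·(41 - 9) - 45 ≡ 57. → (9, 57)
7Q: (9, 57) + (60, 56). λ = (56 - 57)/(60 - 9) ≡ 60/51 mod 61. 51⁻¹ ≡ 6 (mod 61), so λ ≡ 55.
  x = λ² - 9 - 60 = 3025 - 69 ≡ 28; y = λ·(9 - 28) - 57 ≡ 57. → (28, 57)

(28, 57)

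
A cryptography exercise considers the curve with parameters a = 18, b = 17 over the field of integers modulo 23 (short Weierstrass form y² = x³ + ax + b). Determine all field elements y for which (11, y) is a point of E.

none

x³ + 18x + 17 = 1546 ≡ 5 (mod 23).
5 is a non-residue mod 23; no y exists.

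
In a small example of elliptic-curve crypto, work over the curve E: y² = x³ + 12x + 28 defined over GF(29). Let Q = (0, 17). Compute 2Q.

tangent at (0, 17): λ = (3·0² + 12)/(2·17) ≡ 12/5. 5⁻¹ ≡ 6 (mod 29), so λ ≡ 12·6 ≡ 14.
  x = λ² - 0 - 0 = 196 - 0 ≡ 22; y = λ·(0 - 22) - 17 ≡ 23. → (22, 23)

(22, 23)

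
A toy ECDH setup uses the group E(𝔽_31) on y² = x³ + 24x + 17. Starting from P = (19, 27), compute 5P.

(12, 24)

Double-and-add on 5 = (101)₂. Start with P = (19, 27) for the leading 1-bit.
double: tangent at (19, 27): λ = (3·19² + 24)/(2·27) ≡ 22/23. 23⁻¹ ≡ 27 (mod 31), so λ ≡ 22·27 ≡ 5.
  x = λ² - 19 - 19 = 25 - 38 ≡ 18; y = λ·(19 - 18) - 27 ≡ 9. → (18, 9)
double: tangent at (18, 9): λ = (3·18² + 24)/(2·9) ≡ 4/18. 18⁻¹ ≡ 19 (mod 31) since 18·19 = 342 ≡ 1, so λ ≡ 4·19 ≡ 14.
  x = λ² - 18 - 18 = 196 - 36 ≡ 5; y = λ·(18 - 5) - 9 ≡ 18. → (5, 18)
add P: (5, 18) + (19, 27). λ = (27 - 18)/(19 - 5) ≡ 9/14 mod 31. 14⁻¹ ≡ 20 (mod 31) since 14·20 = 280 ≡ 1, so λ ≡ 25.
  x = λ² - 5 - 19 = 625 - 24 ≡ 12; y = λ·(5 - 12) - 18 ≡ 24. → (12, 24)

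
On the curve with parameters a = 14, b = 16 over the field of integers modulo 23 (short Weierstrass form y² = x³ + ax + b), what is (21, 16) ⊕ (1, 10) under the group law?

(5, 21)

(21, 16) + (1, 10). λ = (10 - 16)/(1 - 21) ≡ 17/3 mod 23. 3⁻¹ ≡ 8 (mod 23), so λ ≡ 21.
  x = λ² - 21 - 1 = 441 - 22 ≡ 5; y = λ·(21 - 5) - 16 ≡ 21. → (5, 21)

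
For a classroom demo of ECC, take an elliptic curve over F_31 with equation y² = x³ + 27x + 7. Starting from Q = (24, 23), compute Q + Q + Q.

Repeated addition: build up to 3Q.
2Q: tangent at (24, 23): λ = (3·24² + 27)/(2·23) ≡ 19/15. 15⁻¹ ≡ 29 (mod 31), so λ ≡ 19·29 ≡ 24.
  x = λ² - 24 - 24 = 576 - 48 ≡ 1; y = λ·(24 - 1) - 23 ≡ 2. → (1, 2)
3Q: (1, 2) + (24, 23). λ = (23 - 2)/(24 - 1) ≡ 21/23 mod 31. 23⁻¹ ≡ 27 (mod 31) since 23·27 = 621 ≡ 1, so λ ≡ 9.
  x = λ² - 1 - 24 = 81 - 25 ≡ 25; y = λ·(1 - 25) - 2 ≡ 30. → (25, 30)

(25, 30)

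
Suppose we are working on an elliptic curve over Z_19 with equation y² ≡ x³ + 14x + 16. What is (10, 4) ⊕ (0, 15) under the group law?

(10, 4) + (0, 15). λ = (15 - 4)/(0 - 10) ≡ 11/9 mod 19. 9⁻¹ ≡ 17 (mod 19), so λ ≡ 16.
  x = λ² - 10 - 0 = 256 - 10 ≡ 18; y = λ·(10 - 18) - 4 ≡ 1. → (18, 1)

(18, 1)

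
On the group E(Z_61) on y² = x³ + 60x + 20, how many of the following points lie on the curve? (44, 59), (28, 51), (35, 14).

1

(44, 59): 59² ≡ 4, rhs ≡ 4 → on.
(28, 51): 51² ≡ 39, rhs ≡ 45 → off.
(35, 14): 14² ≡ 13, rhs ≡ 38 → off.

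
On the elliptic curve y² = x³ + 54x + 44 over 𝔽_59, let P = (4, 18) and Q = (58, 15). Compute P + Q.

(4, 18) + (58, 15). λ = (15 - 18)/(58 - 4) ≡ 56/54 mod 59. 54⁻¹ ≡ 47 (mod 59), so λ ≡ 36.
  x = λ² - 4 - 58 = 1296 - 62 ≡ 54; y = λ·(4 - 54) - 18 ≡ 11. → (54, 11)

(54, 11)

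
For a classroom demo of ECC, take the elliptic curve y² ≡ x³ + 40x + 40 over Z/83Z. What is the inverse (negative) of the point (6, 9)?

-(6, 9) = (6, -9 mod 83) = (6, 74).

(6, 74)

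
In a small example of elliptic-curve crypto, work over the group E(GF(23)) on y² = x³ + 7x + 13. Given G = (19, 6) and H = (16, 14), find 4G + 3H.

(19, 6)

First 4G:
Repeated addition: build up to 4G.
2G: tangent at (19, 6): λ = (3·19² + 7)/(2·6) ≡ 9/12. 12⁻¹ ≡ 2 (mod 23) since 12·2 = 24 ≡ 1, so λ ≡ 9·2 ≡ 18.
  x = λ² - 19 - 19 = 324 - 38 ≡ 10; y = λ·(19 - 10) - 6 ≡ 18. → (10, 18)
3G: (10, 18) + (19, 6). λ = (6 - 18)/(19 - 10) ≡ 11/9 mod 23. 9⁻¹ ≡ 18 (mod 23) since 9·18 = 162 ≡ 1, so λ ≡ 14.
  x = λ² - 10 - 19 = 196 - 29 ≡ 6; y = λ·(10 - 6) - 18 ≡ 15. → (6, 15)
4G: (6, 15) + (19, 6). λ = (6 - 15)/(19 - 6) ≡ 14/13 mod 23. 13⁻¹ ≡ 16 (mod 23), so λ ≡ 17.
  x = λ² - 6 - 19 = 289 - 25 ≡ 11; y = λ·(6 - 11) - 15 ≡ 15. → (11, 15)
4G = (11, 15).
Next 3H:
Repeated addition: build up to 3H.
2H: tangent at (16, 14): λ = (3·16² + 7)/(2·14) ≡ 16/5. 5⁻¹ ≡ 14 (mod 23) since 5·14 = 70 ≡ 1, so λ ≡ 16·14 ≡ 17.
  x = λ² - 16 - 16 = 289 - 32 ≡ 4; y = λ·(16 - 4) - 14 ≡ 6. → (4, 6)
3H: (4, 6) + (16, 14). λ = (14 - 6)/(16 - 4) ≡ 8/12 mod 23. 12⁻¹ ≡ 2 (mod 23) since 12·2 = 24 ≡ 1, so λ ≡ 16.
  x = λ² - 4 - 16 = 256 - 20 ≡ 6; y = λ·(4 - 6) - 6 ≡ 8. → (6, 8)
3H = (6, 8).
Finally 4G + 3H:
(11, 15) + (6, 8). λ = (8 - 15)/(6 - 11) ≡ 16/18 mod 23. 18⁻¹ ≡ 9 (mod 23), so λ ≡ 6.
  x = λ² - 11 - 6 = 36 - 17 ≡ 19; y = λ·(11 - 19) - 15 ≡ 6. → (19, 6)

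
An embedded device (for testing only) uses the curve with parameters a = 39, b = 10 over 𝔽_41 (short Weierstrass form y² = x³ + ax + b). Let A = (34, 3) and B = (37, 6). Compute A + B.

(34, 3) + (37, 6). λ = (6 - 3)/(37 - 34) ≡ 3/3 mod 41. 3⁻¹ ≡ 14 (mod 41) since 3·14 = 42 ≡ 1, so λ ≡ 1.
  x = λ² - 34 - 37 = 1 - 71 ≡ 12; y = λ·(34 - 12) - 3 ≡ 19. → (12, 19)

(12, 19)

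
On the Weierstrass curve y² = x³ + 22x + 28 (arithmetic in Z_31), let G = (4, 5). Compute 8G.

(1, 12)

Double-and-add on 8 = (1000)₂. Start with G = (4, 5) for the leading 1-bit.
double: tangent at (4, 5): λ = (3·4² + 22)/(2·5) ≡ 8/10. 10⁻¹ ≡ 28 (mod 31) since 10·28 = 280 ≡ 1, so λ ≡ 8·28 ≡ 7.
  x = λ² - 4 - 4 = 49 - 8 ≡ 10; y = λ·(4 - 10) - 5 ≡ 15. → (10, 15)
double: tangent at (10, 15): λ = (3·10² + 22)/(2·15) ≡ 12/30. 30⁻¹ ≡ 30 (mod 31), so λ ≡ 12·30 ≡ 19.
  x = λ² - 10 - 10 = 361 - 20 ≡ 0; y = λ·(10 - 0) - 15 ≡ 20. → (0, 20)
double: tangent at (0, 20): λ = (3·0² + 22)/(2·20) ≡ 22/9. 9⁻¹ ≡ 7 (mod 31), so λ ≡ 22·7 ≡ 30.
  x = λ² - 0 - 0 = 900 - 0 ≡ 1; y = λ·(0 - 1) - 20 ≡ 12. → (1, 12)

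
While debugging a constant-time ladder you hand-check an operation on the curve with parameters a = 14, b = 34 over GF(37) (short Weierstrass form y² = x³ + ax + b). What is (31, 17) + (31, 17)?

(9, 1)

tangent at (31, 17): λ = (3·31² + 14)/(2·17) ≡ 11/34. 34⁻¹ ≡ 12 (mod 37) since 34·12 = 408 ≡ 1, so λ ≡ 11·12 ≡ 21.
  x = λ² - 31 - 31 = 441 - 62 ≡ 9; y = λ·(31 - 9) - 17 ≡ 1. → (9, 1)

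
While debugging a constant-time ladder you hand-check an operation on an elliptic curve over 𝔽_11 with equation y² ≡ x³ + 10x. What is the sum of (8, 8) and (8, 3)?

O

The two points share x = 8 and their y-coordinates satisfy 8 + 3 ≡ 0 (mod 11), so they are inverses. Their sum is the point at infinity.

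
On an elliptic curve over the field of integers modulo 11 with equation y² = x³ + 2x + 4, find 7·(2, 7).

(3, 2)

Write P = (2, 7).
Double-and-add on 7 = (111)₂. Start with P = (2, 7) for the leading 1-bit.
double: tangent at (2, 7): λ = (3·2² + 2)/(2·7) ≡ 3/3. 3⁻¹ ≡ 4 (mod 11) since 3·4 = 12 ≡ 1, so λ ≡ 3·4 ≡ 1.
  x = λ² - 2 - 2 = 1 - 4 ≡ 8; y = λ·(2 - 8) - 7 ≡ 9. → (8, 9)
add P: (8, 9) + (2, 7). λ = (7 - 9)/(2 - 8) ≡ 9/5 mod 11. 5⁻¹ ≡ 9 (mod 11) since 5·9 = 45 ≡ 1, so λ ≡ 4.
  x = λ² - 8 - 2 = 16 - 10 ≡ 6; y = λ·(8 - 6) - 9 ≡ 10. → (6, 10)
double: tangent at (6, 10): λ = (3·6² + 2)/(2·10) ≡ 0/9. 9⁻¹ ≡ 5 (mod 11), so λ ≡ 0·5 ≡ 0.
  x = λ² - 6 - 6 = 0 - 12 ≡ 10; y = λ·(6 - 10) - 10 ≡ 1. → (10, 1)
add P: (10, 1) + (2, 7). λ = (7 - 1)/(2 - 10) ≡ 6/3 mod 11. 3⁻¹ ≡ 4 (mod 11), so λ ≡ 2.
  x = λ² - 10 - 2 = 4 - 12 ≡ 3; y = λ·(10 - 3) - 1 ≡ 2. → (3, 2)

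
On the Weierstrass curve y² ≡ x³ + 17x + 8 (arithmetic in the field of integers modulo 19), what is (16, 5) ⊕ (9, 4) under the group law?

(1, 8)

(16, 5) + (9, 4). λ = (4 - 5)/(9 - 16) ≡ 18/12 mod 19. 12⁻¹ ≡ 8 (mod 19) since 12·8 = 96 ≡ 1, so λ ≡ 11.
  x = λ² - 16 - 9 = 121 - 25 ≡ 1; y = λ·(16 - 1) - 5 ≡ 8. → (1, 8)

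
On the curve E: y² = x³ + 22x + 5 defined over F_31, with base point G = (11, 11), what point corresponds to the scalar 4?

(9, 23)

Repeated addition: build up to 4G.
2G: tangent at (11, 11): λ = (3·11² + 22)/(2·11) ≡ 13/22. 22⁻¹ ≡ 24 (mod 31) since 22·24 = 528 ≡ 1, so λ ≡ 13·24 ≡ 2.
  x = λ² - 11 - 11 = 4 - 22 ≡ 13; y = λ·(11 - 13) - 11 ≡ 16. → (13, 16)
3G: (13, 16) + (11, 11). λ = (11 - 16)/(11 - 13) ≡ 26/29 mod 31. 29⁻¹ ≡ 15 (mod 31), so λ ≡ 18.
  x = λ² - 13 - 11 = 324 - 24 ≡ 21; y = λ·(13 - 21) - 16 ≡ 26. → (21, 26)
4G: (21, 26) + (11, 11). λ = (11 - 26)/(11 - 21) ≡ 16/21 mod 31. 21⁻¹ ≡ 3 (mod 31), so λ ≡ 17.
  x = λ² - 21 - 11 = 289 - 32 ≡ 9; y = λ·(21 - 9) - 26 ≡ 23. → (9, 23)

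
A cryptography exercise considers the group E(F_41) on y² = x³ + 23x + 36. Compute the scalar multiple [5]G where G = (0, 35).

(16, 20)

Double-and-add on 5 = (101)₂. Start with G = (0, 35) for the leading 1-bit.
double: tangent at (0, 35): λ = (3·0² + 23)/(2·35) ≡ 23/29. 29⁻¹ ≡ 17 (mod 41), so λ ≡ 23·17 ≡ 22.
  x = λ² - 0 - 0 = 484 - 0 ≡ 33; y = λ·(0 - 33) - 35 ≡ 18. → (33, 18)
double: tangent at (33, 18): λ = (3·33² + 23)/(2·18) ≡ 10/36. 36⁻¹ ≡ 8 (mod 41), so λ ≡ 10·8 ≡ 39.
  x = λ² - 33 - 33 = 1521 - 66 ≡ 20; y = λ·(33 - 20) - 18 ≡ 38. → (20, 38)
add G: (20, 38) + (0, 35). λ = (35 - 38)/(0 - 20) ≡ 38/21 mod 41. 21⁻¹ ≡ 2 (mod 41) since 21·2 = 42 ≡ 1, so λ ≡ 35.
  x = λ² - 20 - 0 = 1225 - 20 ≡ 16; y = λ·(20 - 16) - 38 ≡ 20. → (16, 20)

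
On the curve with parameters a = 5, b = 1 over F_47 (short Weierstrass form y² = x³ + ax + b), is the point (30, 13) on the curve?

no

y² = 13² ≡ 28; x³ + 5x + 1 = 27151 ≡ 32 (mod 47). 28 ≠ 32.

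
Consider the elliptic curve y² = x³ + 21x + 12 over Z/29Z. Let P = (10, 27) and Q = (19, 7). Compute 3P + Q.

First 3P:
Repeated addition: build up to 3P.
2P: tangent at (10, 27): λ = (3·10² + 21)/(2·27) ≡ 2/25. 25⁻¹ ≡ 7 (mod 29) since 25·7 = 175 ≡ 1, so λ ≡ 2·7 ≡ 14.
  x = λ² - 10 - 10 = 196 - 20 ≡ 2; y = λ·(10 - 2) - 27 ≡ 27. → (2, 27)
3P: (2, 27) + (10, 27). λ = (27 - 27)/(10 - 2) ≡ 0/8 mod 29. 8⁻¹ ≡ 11 (mod 29) since 8·11 = 88 ≡ 1, so λ ≡ 0.
  x = λ² - 2 - 10 = 0 - 12 ≡ 17; y = λ·(2 - 17) - 27 ≡ 2. → (17, 2)
3P = (17, 2).
Finally 3P + Q:
(17, 2) + (19, 7). λ = (7 - 2)/(19 - 17) ≡ 5/2 mod 29. 2⁻¹ ≡ 15 (mod 29), so λ ≡ 17.
  x = λ² - 17 - 19 = 289 - 36 ≡ 21; y = λ·(17 - 21) - 2 ≡ 17. → (21, 17)

(21, 17)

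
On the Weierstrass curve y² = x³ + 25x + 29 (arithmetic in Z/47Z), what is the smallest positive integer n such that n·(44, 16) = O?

2P: tangent at (44, 16): λ = (3·44² + 25)/(2·16) ≡ 5/32. 32⁻¹ ≡ 25 (mod 47) since 32·25 = 800 ≡ 1, so λ ≡ 5·25 ≡ 31.
  x = λ² - 44 - 44 = 961 - 88 ≡ 27; y = λ·(44 - 27) - 16 ≡ 41. → (27, 41)
3P: (27, 41) + (44, 16). λ = (16 - 41)/(44 - 27) ≡ 22/17 mod 47. 17⁻¹ ≡ 36 (mod 47), so λ ≡ 40.
  x = λ² - 27 - 44 = 1600 - 71 ≡ 25; y = λ·(27 - 25) - 41 ≡ 39. → (25, 39)
4P: (25, 39) + (44, 16). λ = (16 - 39)/(44 - 25) ≡ 24/19 mod 47. 19⁻¹ ≡ 5 (mod 47), so λ ≡ 26.
  x = λ² - 25 - 44 = 676 - 69 ≡ 43; y = λ·(25 - 43) - 39 ≡ 10. → (43, 10)
5P: (43, 10) + (44, 16). λ = (16 - 10)/(44 - 43) ≡ 6/1 mod 47. 1⁻¹ ≡ 1 (mod 47), so λ ≡ 6.
  x = λ² - 43 - 44 = 36 - 87 ≡ 43; y = λ·(43 - 43) - 10 ≡ 37. → (43, 37)
6P: (43, 37) + (44, 16). λ = (16 - 37)/(44 - 43) ≡ 26/1 mod 47. 1⁻¹ ≡ 1 (mod 47), so λ ≡ 26.
  x = λ² - 43 - 44 = 676 - 87 ≡ 25; y = λ·(43 - 25) - 37 ≡ 8. → (25, 8)
7P: (25, 8) + (44, 16). λ = (16 - 8)/(44 - 25) ≡ 8/19 mod 47. 19⁻¹ ≡ 5 (mod 47) since 19·5 = 95 ≡ 1, so λ ≡ 40.
  x = λ² - 25 - 44 = 1600 - 69 ≡ 27; y = λ·(25 - 27) - 8 ≡ 6. → (27, 6)
8P: (27, 6) + (44, 16). λ = (16 - 6)/(44 - 27) ≡ 10/17 mod 47. 17⁻¹ ≡ 36 (mod 47), so λ ≡ 31.
  x = λ² - 27 - 44 = 961 - 71 ≡ 44; y = λ·(27 - 44) - 6 ≡ 31. → (44, 31)
9P: (44, 31) + (44, 16): same x and y₁ ≡ -y₂, so the sum is O.
9P = O, so the order is 9.

9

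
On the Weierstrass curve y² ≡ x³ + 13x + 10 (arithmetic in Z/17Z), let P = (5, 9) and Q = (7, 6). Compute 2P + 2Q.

First 2P:
Repeated addition: build up to 2P.
2P: tangent at (5, 9): λ = (3·5² + 13)/(2·9) ≡ 3/1. 1⁻¹ ≡ 1 (mod 17) since 1·1 = 1 ≡ 1, so λ ≡ 3·1 ≡ 3.
  x = λ² - 5 - 5 = 9 - 10 ≡ 16; y = λ·(5 - 16) - 9 ≡ 9. → (16, 9)
2P = (16, 9).
Next 2Q:
Repeated addition: build up to 2Q.
2Q: tangent at (7, 6): λ = (3·7² + 13)/(2·6) ≡ 7/12. 12⁻¹ ≡ 10 (mod 17), so λ ≡ 7·10 ≡ 2.
  x = λ² - 7 - 7 = 4 - 14 ≡ 7; y = λ·(7 - 7) - 6 ≡ 11. → (7, 11)
2Q = (7, 11).
Finally 2P + 2Q:
(16, 9) + (7, 11). λ = (11 - 9)/(7 - 16) ≡ 2/8 mod 17. 8⁻¹ ≡ 15 (mod 17), so λ ≡ 13.
  x = λ² - 16 - 7 = 169 - 23 ≡ 10; y = λ·(16 - 10) - 9 ≡ 1. → (10, 1)

(10, 1)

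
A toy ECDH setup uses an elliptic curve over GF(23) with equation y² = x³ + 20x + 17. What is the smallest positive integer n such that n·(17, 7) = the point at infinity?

2P: tangent at (17, 7): λ = (3·17² + 20)/(2·7) ≡ 13/14. 14⁻¹ ≡ 5 (mod 23) since 14·5 = 70 ≡ 1, so λ ≡ 13·5 ≡ 19.
  x = λ² - 17 - 17 = 361 - 34 ≡ 5; y = λ·(17 - 5) - 7 ≡ 14. → (5, 14)
3P: (5, 14) + (17, 7). λ = (7 - 14)/(17 - 5) ≡ 16/12 mod 23. 12⁻¹ ≡ 2 (mod 23) since 12·2 = 24 ≡ 1, so λ ≡ 9.
  x = λ² - 5 - 17 = 81 - 22 ≡ 13; y = λ·(5 - 13) - 14 ≡ 6. → (13, 6)
4P: (13, 6) + (17, 7). λ = (7 - 6)/(17 - 13) ≡ 1/4 mod 23. 4⁻¹ ≡ 6 (mod 23), so λ ≡ 6.
  x = λ² - 13 - 17 = 36 - 30 ≡ 6; y = λ·(13 - 6) - 6 ≡ 13. → (6, 13)
5P: (6, 13) + (17, 7). λ = (7 - 13)/(17 - 6) ≡ 17/11 mod 23. 11⁻¹ ≡ 21 (mod 23), so λ ≡ 12.
  x = λ² - 6 - 17 = 144 - 23 ≡ 6; y = λ·(6 - 6) - 13 ≡ 10. → (6, 10)
6P: (6, 10) + (17, 7). λ = (7 - 10)/(17 - 6) ≡ 20/11 mod 23. 11⁻¹ ≡ 21 (mod 23), so λ ≡ 6.
  x = λ² - 6 - 17 = 36 - 23 ≡ 13; y = λ·(6 - 13) - 10 ≡ 17. → (13, 17)
7P: (13, 17) + (17, 7). λ = (7 - 17)/(17 - 13) ≡ 13/4 mod 23. 4⁻¹ ≡ 6 (mod 23), so λ ≡ 9.
  x = λ² - 13 - 17 = 81 - 30 ≡ 5; y = λ·(13 - 5) - 17 ≡ 9. → (5, 9)
8P: (5, 9) + (17, 7). λ = (7 - 9)/(17 - 5) ≡ 21/12 mod 23. 12⁻¹ ≡ 2 (mod 23), so λ ≡ 19.
  x = λ² - 5 - 17 = 361 - 22 ≡ 17; y = λ·(5 - 17) - 9 ≡ 16. → (17, 16)
9P: (17, 16) + (17, 7): same x and y₁ ≡ -y₂, so the sum is the point at infinity.
9P = the point at infinity, so the order is 9.

9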